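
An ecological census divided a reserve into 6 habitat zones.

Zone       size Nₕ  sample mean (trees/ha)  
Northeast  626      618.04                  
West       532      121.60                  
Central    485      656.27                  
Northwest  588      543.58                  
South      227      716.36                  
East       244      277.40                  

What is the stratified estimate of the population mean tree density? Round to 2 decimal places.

N = 2702; weights Wₕ = Nₕ/N = (0.2317, 0.1969, 0.1795, 0.2176, 0.0840, 0.0903).
x̄_st = Σ Wₕ·x̄ₕ = 0.2317·618.04 + 0.1969·121.60 + 0.1795·656.27 + 0.2176·543.58 + 0.0840·716.36 + 0.0903·277.40 ≈ 488.4528...
→ 488.45.

488.45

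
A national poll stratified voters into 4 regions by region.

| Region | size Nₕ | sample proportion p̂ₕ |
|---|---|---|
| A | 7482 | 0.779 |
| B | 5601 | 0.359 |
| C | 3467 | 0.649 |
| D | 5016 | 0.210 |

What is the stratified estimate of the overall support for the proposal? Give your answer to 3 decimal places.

N = 7482 + 5601 + 3467 + 5016 = 21566.
Overall proportion = Σ (Nₕ/N)·p̂ₕ.
Σ Nₕp̂ₕ = 5828.478 + 2010.759 + 2250.083 + 1053.36 = 11142.68.
11142.68 / 21566 = 0.51668... → 0.517.

0.517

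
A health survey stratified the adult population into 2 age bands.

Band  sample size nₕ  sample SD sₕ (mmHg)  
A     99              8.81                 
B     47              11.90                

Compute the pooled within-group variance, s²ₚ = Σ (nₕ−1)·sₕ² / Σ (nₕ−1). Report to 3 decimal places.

Degrees of freedom: 98 + 46 = 144.
Σ(nₕ−1)sₕ² = 98·77.6161 + 46·141.61 = 14120.4378.
s²ₚ = 14120.4378 / 144 = 98.05860... → 98.059.

98.059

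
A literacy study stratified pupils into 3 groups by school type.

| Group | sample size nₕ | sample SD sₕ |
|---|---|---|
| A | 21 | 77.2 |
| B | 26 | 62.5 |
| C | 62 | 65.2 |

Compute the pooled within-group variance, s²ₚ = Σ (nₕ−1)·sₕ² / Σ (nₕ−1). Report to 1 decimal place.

A: (21−1)·77.2² = 20·5959.84 = 119196.8
B: (26−1)·62.5² = 25·3906.25 = 97656.25
C: (62−1)·65.2² = 61·4251.04 = 259313.44
Numerator = 476166.49; denominator = Σ(nₕ−1) = 106.
s²ₚ = 476166.49/106 = 4492.137... → 4492.1.

4492.1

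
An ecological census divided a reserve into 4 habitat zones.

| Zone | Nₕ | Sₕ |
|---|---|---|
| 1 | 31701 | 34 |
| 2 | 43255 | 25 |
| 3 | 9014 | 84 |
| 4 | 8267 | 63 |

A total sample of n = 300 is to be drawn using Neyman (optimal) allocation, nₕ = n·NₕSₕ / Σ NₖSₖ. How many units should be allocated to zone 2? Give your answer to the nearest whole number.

Σ NₕSₕ = 31701·34 + 43255·25 + 9014·84 + 8267·63 = 3437206.
Share for 2: 1081375/3437206 = 0.31461.
n_2 = 300 × 0.31461 = 94.383... → 94.

94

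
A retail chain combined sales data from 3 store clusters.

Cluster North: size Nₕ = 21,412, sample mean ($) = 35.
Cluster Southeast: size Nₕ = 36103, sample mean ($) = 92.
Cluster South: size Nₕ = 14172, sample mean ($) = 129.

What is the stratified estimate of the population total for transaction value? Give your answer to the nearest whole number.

Estimate total by summing Nₕ·x̄ₕ over strata.
21412·35 + 36103·92 + 14172·129 = 749420 + 3321476 + 1828188 = 5899084.

5899084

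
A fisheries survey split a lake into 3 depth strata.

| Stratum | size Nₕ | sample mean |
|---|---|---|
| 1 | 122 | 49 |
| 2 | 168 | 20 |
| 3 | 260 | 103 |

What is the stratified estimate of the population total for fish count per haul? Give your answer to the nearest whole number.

36118

Estimate total by summing Nₕ·x̄ₕ over strata.
122·49 + 168·20 + 260·103 = 5978 + 3360 + 26780 = 36118.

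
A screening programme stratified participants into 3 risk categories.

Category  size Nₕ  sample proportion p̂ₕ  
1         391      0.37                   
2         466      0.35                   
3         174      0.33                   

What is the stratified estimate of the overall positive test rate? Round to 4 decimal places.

Wₕ = Nₕ/N with N = 1031: 0.3792, 0.4520, 0.1688.
p̂_st = 0.3792·0.37 + 0.4520·0.35 + 0.1688·0.33 ≈ 0.354210... → 0.3542.

0.3542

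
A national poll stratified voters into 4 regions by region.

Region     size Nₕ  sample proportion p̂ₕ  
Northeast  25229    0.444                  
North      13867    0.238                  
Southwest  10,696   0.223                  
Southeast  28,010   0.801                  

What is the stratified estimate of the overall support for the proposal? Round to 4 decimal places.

N = 25229 + 13867 + 10696 + 28010 = 77802.
Overall proportion = Σ (Nₕ/N)·p̂ₕ.
Σ Nₕp̂ₕ = 11201.676 + 3300.346 + 2385.208 + 22436.01 = 39323.24.
39323.24 / 77802 = 0.505427... → 0.5054.

0.5054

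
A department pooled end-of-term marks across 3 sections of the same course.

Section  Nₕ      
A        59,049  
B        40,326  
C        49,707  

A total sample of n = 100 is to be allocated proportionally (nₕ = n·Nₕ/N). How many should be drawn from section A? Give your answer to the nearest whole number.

40

Share of section A = 59049/149082 = 0.39608.
Allocate 100 × 0.39608 = 39.608... → 40.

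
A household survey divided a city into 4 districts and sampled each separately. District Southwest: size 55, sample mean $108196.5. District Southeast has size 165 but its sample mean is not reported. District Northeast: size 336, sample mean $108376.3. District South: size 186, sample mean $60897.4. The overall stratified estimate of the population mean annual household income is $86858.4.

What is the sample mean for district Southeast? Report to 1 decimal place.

Σ Nₕx̄ₕ = N·μ, so 165·x̄_Southeast = 742·86858.4 − (55·108196.5 + 336·108376.3 + 186·60897.4).
= 64448932.8 − 53692160.7 = 10756772.1.
x̄_Southeast = 10756772.1 / 165 = 65192.558... → 65192.6.

65192.6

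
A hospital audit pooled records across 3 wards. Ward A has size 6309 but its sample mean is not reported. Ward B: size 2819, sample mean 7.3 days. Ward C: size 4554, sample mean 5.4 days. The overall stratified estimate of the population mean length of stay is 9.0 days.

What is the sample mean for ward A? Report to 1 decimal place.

12.4

N = 6309 + 2819 + 4554 = 13682.
Overall total = μ·N = 9.0·13682 = 123138.
Subtract the known strata: 2819·7.3 + 4554·5.4 = 45170.3.
Remaining total for ward A: 123138 − 45170.3 = 77967.7.
Divide by its size: 77967.7 / 6309 = 12.358... → 12.4.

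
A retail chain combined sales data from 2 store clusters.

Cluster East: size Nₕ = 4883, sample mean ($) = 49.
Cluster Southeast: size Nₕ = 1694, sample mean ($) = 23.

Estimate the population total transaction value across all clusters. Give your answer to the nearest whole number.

278229

East: 4883·49 = 239267
Southeast: 1694·23 = 38962
τ̂ = Σ Nₕx̄ₕ = 278229.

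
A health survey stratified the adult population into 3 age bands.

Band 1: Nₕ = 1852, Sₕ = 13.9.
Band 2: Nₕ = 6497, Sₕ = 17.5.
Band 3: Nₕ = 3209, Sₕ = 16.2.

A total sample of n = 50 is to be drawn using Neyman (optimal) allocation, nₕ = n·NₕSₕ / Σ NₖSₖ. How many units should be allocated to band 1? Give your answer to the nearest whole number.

7

Σ NₕSₕ = 1852·13.9 + 6497·17.5 + 3209·16.2 = 191426.1.
Share for 1: 25742.8/191426.1 = 0.13448.
n_1 = 50 × 0.13448 = 6.724... → 7.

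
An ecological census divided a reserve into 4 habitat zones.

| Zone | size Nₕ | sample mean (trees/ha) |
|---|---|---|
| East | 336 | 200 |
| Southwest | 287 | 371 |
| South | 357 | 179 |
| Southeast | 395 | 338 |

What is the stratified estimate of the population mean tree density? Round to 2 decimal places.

N = 336 + 287 + 357 + 395 = 1375.
Weight each subgroup mean by Nₕ/N and sum.
Σ Nₕx̄ₕ = 336·200 + 287·371 + 357·179 + 395·338 = 67200 + 106477 + 63903 + 133510 = 371090.
Divide by N: 371090 / 1375 = 269.8836... → 269.88.

269.88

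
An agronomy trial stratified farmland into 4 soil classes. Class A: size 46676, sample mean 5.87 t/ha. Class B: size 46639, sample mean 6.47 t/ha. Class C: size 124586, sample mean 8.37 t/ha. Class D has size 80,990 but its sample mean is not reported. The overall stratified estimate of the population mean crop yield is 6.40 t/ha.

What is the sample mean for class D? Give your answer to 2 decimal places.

Σ Nₕx̄ₕ = N·μ, so 80990·x̄_D = 298891·6.40 − (46676·5.87 + 46639·6.47 + 124586·8.37).
= 1912902.4 − 1618527.27 = 294375.13.
x̄_D = 294375.13 / 80990 = 3.6347... → 3.63.

3.63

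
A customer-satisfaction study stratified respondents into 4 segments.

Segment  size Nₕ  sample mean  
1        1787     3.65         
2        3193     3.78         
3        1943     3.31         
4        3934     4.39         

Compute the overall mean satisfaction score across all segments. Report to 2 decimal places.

N = 1787 + 3193 + 1943 + 3934 = 10857.
Weight each subgroup mean by Nₕ/N and sum.
Σ Nₕx̄ₕ = 1787·3.65 + 3193·3.78 + 1943·3.31 + 3934·4.39 = 6522.55 + 12069.54 + 6431.33 + 17270.26 = 42293.68.
Divide by N: 42293.68 / 10857 = 3.8955... → 3.90.

3.90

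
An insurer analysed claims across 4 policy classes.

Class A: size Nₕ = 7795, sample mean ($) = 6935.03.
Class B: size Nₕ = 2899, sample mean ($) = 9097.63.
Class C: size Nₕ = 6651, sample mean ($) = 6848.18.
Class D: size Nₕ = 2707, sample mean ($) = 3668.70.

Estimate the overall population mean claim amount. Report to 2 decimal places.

N = 20052; weights Wₕ = Nₕ/N = (0.3887, 0.1446, 0.3317, 0.1350).
x̄_st = Σ Wₕ·x̄ₕ = 0.3887·6935.03 + 0.1446·9097.63 + 0.3317·6848.18 + 0.1350·3668.70 ≈ 6777.9276...
→ 6777.93.

6777.93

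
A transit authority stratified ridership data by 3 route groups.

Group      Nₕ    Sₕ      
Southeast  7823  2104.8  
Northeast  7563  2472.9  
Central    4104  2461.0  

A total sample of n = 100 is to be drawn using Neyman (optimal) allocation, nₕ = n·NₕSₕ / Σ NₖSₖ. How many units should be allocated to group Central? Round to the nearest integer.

22

Southeast: NₕSₕ = 7823·2104.8 = 16465850.4
Northeast: NₕSₕ = 7563·2472.9 = 18702542.7
Central: NₕSₕ = 4104·2461.0 = 10099944
Σ NₕSₕ = 45268337.1.
n_Central = 100·10099944/45268337.1 = 22.311... → 22.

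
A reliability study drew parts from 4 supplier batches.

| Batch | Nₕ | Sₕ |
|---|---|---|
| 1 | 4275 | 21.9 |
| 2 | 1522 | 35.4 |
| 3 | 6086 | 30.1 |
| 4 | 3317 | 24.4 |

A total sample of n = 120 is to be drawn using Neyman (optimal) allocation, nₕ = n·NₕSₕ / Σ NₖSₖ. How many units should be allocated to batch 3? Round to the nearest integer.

Σ NₕSₕ = 4275·21.9 + 1522·35.4 + 6086·30.1 + 3317·24.4 = 411624.7.
Share for 3: 183188.6/411624.7 = 0.44504.
n_3 = 120 × 0.44504 = 53.405... → 53.

53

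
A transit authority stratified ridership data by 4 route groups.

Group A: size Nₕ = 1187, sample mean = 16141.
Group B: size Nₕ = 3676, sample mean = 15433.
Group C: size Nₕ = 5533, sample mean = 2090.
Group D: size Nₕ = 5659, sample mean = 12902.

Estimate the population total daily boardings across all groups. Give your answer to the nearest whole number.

160467463

A: 1187·16141 = 19159367
B: 3676·15433 = 56731708
C: 5533·2090 = 11563970
D: 5659·12902 = 73012418
τ̂ = Σ Nₕx̄ₕ = 160467463.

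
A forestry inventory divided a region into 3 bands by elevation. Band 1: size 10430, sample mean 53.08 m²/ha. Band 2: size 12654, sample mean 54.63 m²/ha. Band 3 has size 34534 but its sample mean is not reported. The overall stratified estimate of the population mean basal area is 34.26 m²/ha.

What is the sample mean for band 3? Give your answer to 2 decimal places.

N = 10430 + 12654 + 34534 = 57618.
Overall total = μ·N = 34.26·57618 = 1973992.68.
Subtract the known strata: 10430·53.08 + 12654·54.63 = 1244912.42.
Remaining total for band 3: 1973992.68 − 1244912.42 = 729080.26.
Divide by its size: 729080.26 / 34534 = 21.1120... → 21.11.

21.11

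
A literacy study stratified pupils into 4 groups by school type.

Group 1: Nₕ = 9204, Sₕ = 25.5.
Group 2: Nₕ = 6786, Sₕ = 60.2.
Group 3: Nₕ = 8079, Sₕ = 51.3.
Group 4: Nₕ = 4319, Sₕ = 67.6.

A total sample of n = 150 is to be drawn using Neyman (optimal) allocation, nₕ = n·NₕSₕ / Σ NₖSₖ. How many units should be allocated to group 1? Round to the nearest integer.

26

Σ NₕSₕ = 9204·25.5 + 6786·60.2 + 8079·51.3 + 4319·67.6 = 1349636.3.
Share for 1: 234702/1349636.3 = 0.17390.
n_1 = 150 × 0.17390 = 26.085... → 26.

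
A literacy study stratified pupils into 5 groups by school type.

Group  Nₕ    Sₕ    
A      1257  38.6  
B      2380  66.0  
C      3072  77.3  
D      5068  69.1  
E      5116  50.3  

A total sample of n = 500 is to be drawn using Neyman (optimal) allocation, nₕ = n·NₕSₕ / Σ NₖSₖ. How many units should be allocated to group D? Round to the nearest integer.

167

A: NₕSₕ = 1257·38.6 = 48520.2
B: NₕSₕ = 2380·66.0 = 157080
C: NₕSₕ = 3072·77.3 = 237465.6
D: NₕSₕ = 5068·69.1 = 350198.8
E: NₕSₕ = 5116·50.3 = 257334.8
Σ NₕSₕ = 1050599.4.
n_D = 500·350198.8/1050599.4 = 166.666... → 167.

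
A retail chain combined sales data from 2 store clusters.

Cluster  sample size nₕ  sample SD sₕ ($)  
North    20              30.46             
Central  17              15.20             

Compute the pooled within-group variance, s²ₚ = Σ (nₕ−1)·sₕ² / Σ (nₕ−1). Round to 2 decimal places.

609.29

Degrees of freedom: 19 + 16 = 35.
Σ(nₕ−1)sₕ² = 19·927.8116 + 16·231.04 = 21325.0604.
s²ₚ = 21325.0604 / 35 = 609.2874... → 609.29.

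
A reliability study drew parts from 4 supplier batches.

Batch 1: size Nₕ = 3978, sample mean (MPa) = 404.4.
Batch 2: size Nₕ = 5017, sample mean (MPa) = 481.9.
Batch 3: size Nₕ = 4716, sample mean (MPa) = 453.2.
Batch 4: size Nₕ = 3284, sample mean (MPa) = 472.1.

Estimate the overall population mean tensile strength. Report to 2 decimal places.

453.90

x̄_st = (Σ Nₕx̄ₕ) / (Σ Nₕ) = (3978·404.4 + 5017·481.9 + 4716·453.2 + 3284·472.1) / 16995
= 7714063.1 / 16995 = 453.9019... → 453.90.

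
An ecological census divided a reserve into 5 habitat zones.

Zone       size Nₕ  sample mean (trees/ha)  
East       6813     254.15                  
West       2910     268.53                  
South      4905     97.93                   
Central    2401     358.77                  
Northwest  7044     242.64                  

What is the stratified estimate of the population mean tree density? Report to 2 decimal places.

N = 24073; weights Wₕ = Nₕ/N = (0.2830, 0.1209, 0.2038, 0.0997, 0.2926).
x̄_st = Σ Wₕ·x̄ₕ = 0.2830·254.15 + 0.1209·268.53 + 0.2038·97.93 + 0.0997·358.77 + 0.2926·242.64 ≈ 231.1243...
→ 231.12.

231.12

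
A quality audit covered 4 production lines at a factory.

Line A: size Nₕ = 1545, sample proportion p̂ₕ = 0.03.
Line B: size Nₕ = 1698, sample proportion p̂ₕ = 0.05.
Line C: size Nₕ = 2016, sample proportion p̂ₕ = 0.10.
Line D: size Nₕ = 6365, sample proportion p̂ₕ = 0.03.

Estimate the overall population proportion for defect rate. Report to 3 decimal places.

0.045

Wₕ = Nₕ/N with N = 11624: 0.1329, 0.1461, 0.1734, 0.5476.
p̂_st = 0.1329·0.03 + 0.1461·0.05 + 0.1734·0.10 + 0.5476·0.03 ≈ 0.04506... → 0.045.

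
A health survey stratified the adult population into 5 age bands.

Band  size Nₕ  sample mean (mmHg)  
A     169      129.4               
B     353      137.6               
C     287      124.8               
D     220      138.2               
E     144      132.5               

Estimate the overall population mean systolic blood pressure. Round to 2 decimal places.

132.77

x̄_st = (Σ Nₕx̄ₕ) / (Σ Nₕ) = (169·129.4 + 353·137.6 + 287·124.8 + 220·138.2 + 144·132.5) / 1173
= 155743 / 1173 = 132.7732... → 132.77.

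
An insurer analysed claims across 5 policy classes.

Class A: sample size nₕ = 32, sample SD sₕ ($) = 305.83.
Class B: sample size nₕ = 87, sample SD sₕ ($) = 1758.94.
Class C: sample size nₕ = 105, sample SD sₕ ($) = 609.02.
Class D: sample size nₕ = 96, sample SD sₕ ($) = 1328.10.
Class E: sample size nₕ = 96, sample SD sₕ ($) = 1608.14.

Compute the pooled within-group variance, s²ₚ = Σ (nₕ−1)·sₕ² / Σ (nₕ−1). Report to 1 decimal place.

Degrees of freedom: 31 + 86 + 104 + 95 + 95 = 411.
Σ(nₕ−1)sₕ² = 31·93531.9889 + 86·3093869.9236 + 104·370905.3604 + 95·1763849.61 + 95·2586114.2596 = 720793030.1791.
s²ₚ = 720793030.1791 / 411 = 1753754.331... → 1753754.3.

1753754.3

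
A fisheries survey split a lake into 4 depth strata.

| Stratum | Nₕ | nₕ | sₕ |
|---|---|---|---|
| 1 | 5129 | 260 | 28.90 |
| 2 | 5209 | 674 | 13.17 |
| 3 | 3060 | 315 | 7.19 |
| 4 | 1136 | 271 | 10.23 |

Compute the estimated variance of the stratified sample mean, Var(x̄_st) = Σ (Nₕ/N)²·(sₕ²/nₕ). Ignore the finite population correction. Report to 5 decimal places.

0.44274

N = 14534. Term for each stratum: Wₕ²sₕ²/nₕ.
Var(x̄_st) = 0.40005290 + 0.03305598 + 0.00727478 + 0.00235922 = 0.44274288 → 0.44274.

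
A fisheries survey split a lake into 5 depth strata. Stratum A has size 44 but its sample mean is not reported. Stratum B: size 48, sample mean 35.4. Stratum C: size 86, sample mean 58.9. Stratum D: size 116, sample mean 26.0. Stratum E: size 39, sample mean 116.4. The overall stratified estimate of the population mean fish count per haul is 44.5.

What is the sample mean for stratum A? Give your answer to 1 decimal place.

11.3

N = 44 + 48 + 86 + 116 + 39 = 333.
Overall total = μ·N = 44.5·333 = 14818.5.
Subtract the known strata: 48·35.4 + 86·58.9 + 116·26.0 + 39·116.4 = 14320.2.
Remaining total for stratum A: 14818.5 − 14320.2 = 498.3.
Divide by its size: 498.3 / 44 = 11.325 → 11.3.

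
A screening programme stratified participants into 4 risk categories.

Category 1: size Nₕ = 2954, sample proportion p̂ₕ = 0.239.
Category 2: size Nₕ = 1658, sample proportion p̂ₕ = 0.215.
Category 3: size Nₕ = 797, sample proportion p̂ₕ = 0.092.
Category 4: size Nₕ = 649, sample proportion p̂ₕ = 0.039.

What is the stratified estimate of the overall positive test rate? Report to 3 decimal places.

Wₕ = Nₕ/N with N = 6058: 0.4876, 0.2737, 0.1316, 0.1071.
p̂_st = 0.4876·0.239 + 0.2737·0.215 + 0.1316·0.092 + 0.1071·0.039 ≈ 0.19167... → 0.192.

0.192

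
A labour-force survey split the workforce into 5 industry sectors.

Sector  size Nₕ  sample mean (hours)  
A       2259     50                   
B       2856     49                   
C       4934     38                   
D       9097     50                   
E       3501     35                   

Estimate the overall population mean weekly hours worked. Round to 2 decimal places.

44.94

x̄_st = (Σ Nₕx̄ₕ) / (Σ Nₕ) = (2259·50 + 2856·49 + 4934·38 + 9097·50 + 3501·35) / 22647
= 1017771 / 22647 = 44.9407... → 44.94.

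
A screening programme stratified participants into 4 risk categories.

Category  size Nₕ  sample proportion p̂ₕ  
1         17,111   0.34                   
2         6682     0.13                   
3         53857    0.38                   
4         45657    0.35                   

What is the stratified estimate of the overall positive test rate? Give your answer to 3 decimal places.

0.350

Wₕ = Nₕ/N with N = 123307: 0.1388, 0.0542, 0.4368, 0.3703.
p̂_st = 0.1388·0.34 + 0.0542·0.13 + 0.4368·0.38 + 0.3703·0.35 ≈ 0.34979... → 0.350.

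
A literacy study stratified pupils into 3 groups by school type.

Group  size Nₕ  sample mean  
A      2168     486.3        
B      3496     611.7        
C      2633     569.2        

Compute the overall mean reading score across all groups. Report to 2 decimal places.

N = 8297; weights Wₕ = Nₕ/N = (0.2613, 0.4214, 0.3173).
x̄_st = Σ Wₕ·x̄ₕ = 0.2613·486.3 + 0.4214·611.7 + 0.3173·569.2 ≈ 565.4460...
→ 565.45.

565.45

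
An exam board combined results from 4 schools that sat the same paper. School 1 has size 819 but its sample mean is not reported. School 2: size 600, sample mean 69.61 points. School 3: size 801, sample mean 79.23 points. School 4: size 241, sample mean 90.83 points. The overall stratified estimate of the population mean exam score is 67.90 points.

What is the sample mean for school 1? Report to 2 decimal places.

N = 819 + 600 + 801 + 241 = 2461.
Overall total = μ·N = 67.90·2461 = 167101.9.
Subtract the known strata: 600·69.61 + 801·79.23 + 241·90.83 = 127119.26.
Remaining total for school 1: 167101.9 − 127119.26 = 39982.64.
Divide by its size: 39982.64 / 819 = 48.8189... → 48.82.

48.82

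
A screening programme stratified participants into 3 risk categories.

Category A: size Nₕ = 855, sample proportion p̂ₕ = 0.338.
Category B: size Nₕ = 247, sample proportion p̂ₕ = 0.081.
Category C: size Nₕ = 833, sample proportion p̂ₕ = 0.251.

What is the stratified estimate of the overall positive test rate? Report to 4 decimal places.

Wₕ = Nₕ/N with N = 1935: 0.4419, 0.1276, 0.4305.
p̂_st = 0.4419·0.338 + 0.1276·0.081 + 0.4305·0.251 ≈ 0.267742... → 0.2677.

0.2677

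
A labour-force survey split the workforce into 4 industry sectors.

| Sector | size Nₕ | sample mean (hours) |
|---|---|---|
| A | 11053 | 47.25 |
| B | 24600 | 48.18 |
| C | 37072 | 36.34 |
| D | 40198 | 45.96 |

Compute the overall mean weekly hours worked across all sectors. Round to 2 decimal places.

43.41

x̄_st = (Σ Nₕx̄ₕ) / (Σ Nₕ) = (11053·47.25 + 24600·48.18 + 37072·36.34 + 40198·45.96) / 112923
= 4902178.81 / 112923 = 43.4117... → 43.41.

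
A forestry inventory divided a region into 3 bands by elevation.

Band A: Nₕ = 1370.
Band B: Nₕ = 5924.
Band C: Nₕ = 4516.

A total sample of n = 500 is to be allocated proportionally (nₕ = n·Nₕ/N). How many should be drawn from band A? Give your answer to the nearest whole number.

Share of band A = 1370/11810 = 0.11600.
Allocate 500 × 0.11600 = 58.002... → 58.

58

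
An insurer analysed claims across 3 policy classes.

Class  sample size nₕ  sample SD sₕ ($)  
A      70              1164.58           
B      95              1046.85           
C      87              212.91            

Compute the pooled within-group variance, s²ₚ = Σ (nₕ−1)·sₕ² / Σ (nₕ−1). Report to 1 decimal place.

A: (70−1)·1164.58² = 69·1356246.5764 = 93581013.7716
B: (95−1)·1046.85² = 94·1095894.9225 = 103014122.715
C: (87−1)·212.91² = 86·45330.6681 = 3898437.4566
Numerator = 200493573.9432; denominator = Σ(nₕ−1) = 249.
s²ₚ = 200493573.9432/249 = 805195.076... → 805195.1.

805195.1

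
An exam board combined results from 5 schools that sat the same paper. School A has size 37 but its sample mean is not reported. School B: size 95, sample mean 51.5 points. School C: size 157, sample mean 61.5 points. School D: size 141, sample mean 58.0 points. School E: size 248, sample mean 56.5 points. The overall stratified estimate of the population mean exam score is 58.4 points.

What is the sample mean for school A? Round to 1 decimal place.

77.2

Σ Nₕx̄ₕ = N·μ, so 37·x̄_A = 678·58.4 − (95·51.5 + 157·61.5 + 141·58.0 + 248·56.5).
= 39595.2 − 36738 = 2857.2.
x̄_A = 2857.2 / 37 = 77.222... → 77.2.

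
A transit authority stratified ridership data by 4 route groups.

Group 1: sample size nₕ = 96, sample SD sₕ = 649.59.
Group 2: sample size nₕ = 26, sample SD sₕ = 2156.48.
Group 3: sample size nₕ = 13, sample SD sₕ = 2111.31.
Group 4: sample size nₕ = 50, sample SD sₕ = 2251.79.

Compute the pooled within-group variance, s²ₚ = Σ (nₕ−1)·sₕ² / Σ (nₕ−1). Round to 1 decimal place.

2532021.8

1: (96−1)·649.59² = 95·421967.1681 = 40086880.9695
2: (26−1)·2156.48² = 25·4650405.9904 = 116260149.76
3: (13−1)·2111.31² = 12·4457629.9161 = 53491558.9932
4: (50−1)·2251.79² = 49·5070558.2041 = 248457352.0009
Numerator = 458295941.7236; denominator = Σ(nₕ−1) = 181.
s²ₚ = 458295941.7236/181 = 2532021.777... → 2532021.8.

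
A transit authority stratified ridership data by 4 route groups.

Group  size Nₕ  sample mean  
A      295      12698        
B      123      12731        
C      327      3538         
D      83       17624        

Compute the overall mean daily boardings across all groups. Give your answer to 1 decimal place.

9579.2

N = 828; weights Wₕ = Nₕ/N = (0.3563, 0.1486, 0.3949, 0.1002).
x̄_st = Σ Wₕ·x̄ₕ = 0.3563·12698 + 0.1486·12731 + 0.3949·3538 + 0.1002·17624 ≈ 9579.156...
→ 9579.2.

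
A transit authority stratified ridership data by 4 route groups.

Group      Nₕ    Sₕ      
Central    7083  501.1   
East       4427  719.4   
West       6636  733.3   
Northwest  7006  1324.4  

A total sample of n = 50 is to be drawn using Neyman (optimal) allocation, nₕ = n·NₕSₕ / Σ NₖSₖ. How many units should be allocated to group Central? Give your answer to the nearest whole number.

Σ NₕSₕ = 7083·501.1 + 4427·719.4 + 6636·733.3 + 7006·1324.4 = 20879000.3.
Share for Central: 3549291.3/20879000.3 = 0.16999.
n_Central = 50 × 0.16999 = 8.500... → 8.

8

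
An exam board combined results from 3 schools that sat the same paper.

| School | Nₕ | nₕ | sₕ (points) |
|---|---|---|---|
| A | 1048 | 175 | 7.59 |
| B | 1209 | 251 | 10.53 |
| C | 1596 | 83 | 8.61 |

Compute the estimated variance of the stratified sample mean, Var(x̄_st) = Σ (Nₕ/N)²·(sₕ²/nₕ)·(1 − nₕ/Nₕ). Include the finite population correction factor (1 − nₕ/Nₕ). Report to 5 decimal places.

N = 3853. Term for each stratum: Wₕ²sₕ²/nₕ·(1−nₕ/Nₕ).
Var(x̄_st) = 0.02028724 + 0.03446488 + 0.14527872 = 0.20003085 → 0.20003.

0.20003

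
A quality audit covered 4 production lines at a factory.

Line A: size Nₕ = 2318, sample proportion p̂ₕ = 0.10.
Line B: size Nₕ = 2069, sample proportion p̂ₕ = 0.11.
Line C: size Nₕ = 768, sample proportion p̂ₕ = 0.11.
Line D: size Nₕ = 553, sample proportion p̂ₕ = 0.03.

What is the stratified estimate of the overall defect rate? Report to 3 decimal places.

0.098

Wₕ = Nₕ/N with N = 5708: 0.4061, 0.3625, 0.1345, 0.0969.
p̂_st = 0.4061·0.10 + 0.3625·0.11 + 0.1345·0.11 + 0.0969·0.03 ≈ 0.09819... → 0.098.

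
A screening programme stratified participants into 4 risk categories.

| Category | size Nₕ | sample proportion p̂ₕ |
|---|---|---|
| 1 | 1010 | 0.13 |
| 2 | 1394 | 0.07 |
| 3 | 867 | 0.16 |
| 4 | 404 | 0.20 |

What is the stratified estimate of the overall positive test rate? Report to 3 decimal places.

0.122

Wₕ = Nₕ/N with N = 3675: 0.2748, 0.3793, 0.2359, 0.1099.
p̂_st = 0.2748·0.13 + 0.3793·0.07 + 0.2359·0.16 + 0.1099·0.20 ≈ 0.12201... → 0.122.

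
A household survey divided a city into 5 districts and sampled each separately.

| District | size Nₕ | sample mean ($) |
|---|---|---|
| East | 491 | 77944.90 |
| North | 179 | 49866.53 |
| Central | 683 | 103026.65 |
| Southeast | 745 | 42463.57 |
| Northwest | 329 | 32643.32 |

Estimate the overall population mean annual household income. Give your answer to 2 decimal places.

65899.99

x̄_st = (Σ Nₕx̄ₕ) / (Σ Nₕ) = (491·77944.90 + 179·49866.53 + 683·103026.65 + 745·42463.57 + 329·32643.32) / 2427
= 159939268.65 / 2427 = 65899.9871... → 65899.99.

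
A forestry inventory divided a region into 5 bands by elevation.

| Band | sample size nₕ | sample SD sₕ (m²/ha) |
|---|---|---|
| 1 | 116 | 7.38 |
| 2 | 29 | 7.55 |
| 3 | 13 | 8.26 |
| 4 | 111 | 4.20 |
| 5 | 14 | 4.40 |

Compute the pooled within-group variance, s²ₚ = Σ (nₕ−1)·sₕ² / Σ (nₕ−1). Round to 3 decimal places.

39.102

Degrees of freedom: 115 + 28 + 12 + 110 + 13 = 278.
Σ(nₕ−1)sₕ² = 115·54.4644 + 28·57.0025 + 12·68.2276 + 110·17.64 + 13·19.36 = 10870.2872.
s²ₚ = 10870.2872 / 278 = 39.10175... → 39.102.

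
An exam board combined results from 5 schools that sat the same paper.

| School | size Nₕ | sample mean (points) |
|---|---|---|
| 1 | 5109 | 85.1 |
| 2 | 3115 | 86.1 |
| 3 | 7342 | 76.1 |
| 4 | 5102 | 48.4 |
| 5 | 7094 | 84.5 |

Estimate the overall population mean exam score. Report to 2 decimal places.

75.93

N = 27762; weights Wₕ = Nₕ/N = (0.1840, 0.1122, 0.2645, 0.1838, 0.2555).
x̄_st = Σ Wₕ·x̄ₕ = 0.1840·85.1 + 0.1122·86.1 + 0.2645·76.1 + 0.1838·48.4 + 0.2555·84.5 ≈ 75.9341...
→ 75.93.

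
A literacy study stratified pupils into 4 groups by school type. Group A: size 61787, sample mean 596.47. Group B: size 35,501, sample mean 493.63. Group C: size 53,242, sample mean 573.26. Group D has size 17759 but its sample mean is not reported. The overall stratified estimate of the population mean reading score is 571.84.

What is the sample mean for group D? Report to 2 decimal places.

N = 61787 + 35501 + 53242 + 17759 = 168289.
Overall total = μ·N = 571.84·168289 = 96234381.76.
Subtract the known strata: 61787·596.47 + 35501·493.63 + 53242·573.26 = 84899959.44.
Remaining total for group D: 96234381.76 − 84899959.44 = 11334422.32.
Divide by its size: 11334422.32 / 17759 = 638.2354... → 638.24.

638.24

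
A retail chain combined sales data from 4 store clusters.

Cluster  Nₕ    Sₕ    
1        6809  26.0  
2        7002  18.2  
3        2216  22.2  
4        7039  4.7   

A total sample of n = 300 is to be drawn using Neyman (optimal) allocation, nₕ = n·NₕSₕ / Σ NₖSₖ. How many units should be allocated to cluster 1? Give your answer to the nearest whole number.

1: NₕSₕ = 6809·26.0 = 177034
2: NₕSₕ = 7002·18.2 = 127436.4
3: NₕSₕ = 2216·22.2 = 49195.2
4: NₕSₕ = 7039·4.7 = 33083.3
Σ NₕSₕ = 386748.9.
n_1 = 300·177034/386748.9 = 137.325... → 137.

137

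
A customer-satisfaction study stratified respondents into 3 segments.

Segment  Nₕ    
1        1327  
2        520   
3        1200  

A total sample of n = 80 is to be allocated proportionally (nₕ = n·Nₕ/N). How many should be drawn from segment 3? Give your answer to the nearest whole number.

32

N = 1327 + 520 + 1200 = 3047.
n_3 = 80·1200/3047 = 31.506... → 32.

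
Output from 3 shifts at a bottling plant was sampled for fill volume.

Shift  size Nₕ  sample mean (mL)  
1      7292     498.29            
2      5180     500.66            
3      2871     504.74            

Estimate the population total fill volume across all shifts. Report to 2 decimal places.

1: 7292·498.29 = 3633530.68
2: 5180·500.66 = 2593418.8
3: 2871·504.74 = 1449108.54
τ̂ = Σ Nₕx̄ₕ = 7676058.02.

7676058.02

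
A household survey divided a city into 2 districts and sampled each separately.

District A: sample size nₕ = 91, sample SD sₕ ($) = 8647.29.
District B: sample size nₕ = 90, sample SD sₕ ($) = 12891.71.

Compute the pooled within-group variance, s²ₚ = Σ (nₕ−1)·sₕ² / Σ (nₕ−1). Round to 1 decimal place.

A: (91−1)·8647.29² = 90·74775624.3441 = 6729806190.969
B: (90−1)·12891.71² = 89·166196186.7241 = 14791460618.4449
Numerator = 21521266809.4139; denominator = Σ(nₕ−1) = 179.
s²ₚ = 21521266809.4139/179 = 120230540.835... → 120230540.8.

120230540.8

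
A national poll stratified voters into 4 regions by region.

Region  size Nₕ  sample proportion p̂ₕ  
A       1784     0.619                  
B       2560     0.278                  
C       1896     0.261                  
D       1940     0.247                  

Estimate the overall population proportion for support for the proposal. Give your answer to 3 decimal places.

0.341

Wₕ = Nₕ/N with N = 8180: 0.2181, 0.3130, 0.2318, 0.2372.
p̂_st = 0.2181·0.619 + 0.3130·0.278 + 0.2318·0.261 + 0.2372·0.247 ≈ 0.34108... → 0.341.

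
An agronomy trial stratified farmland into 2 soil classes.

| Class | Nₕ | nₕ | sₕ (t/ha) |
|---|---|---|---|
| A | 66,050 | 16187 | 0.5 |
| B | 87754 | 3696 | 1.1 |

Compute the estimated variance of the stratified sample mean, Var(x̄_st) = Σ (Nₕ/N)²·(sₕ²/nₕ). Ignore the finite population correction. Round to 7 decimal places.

N = 153804; Wₕ = Nₕ/N.
class A: (66050/153804)²·0.5²/16187 = 0.0000028483
class B: (87754/153804)²·1.1²/3696 = 0.0001065742
Sum = 0.0001094225 → 0.0001094.

0.0001094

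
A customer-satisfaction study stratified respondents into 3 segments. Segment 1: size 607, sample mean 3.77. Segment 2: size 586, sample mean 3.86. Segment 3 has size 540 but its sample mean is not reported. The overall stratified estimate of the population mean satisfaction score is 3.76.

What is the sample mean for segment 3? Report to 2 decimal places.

N = 607 + 586 + 540 = 1733.
Overall total = μ·N = 3.76·1733 = 6516.08.
Subtract the known strata: 607·3.77 + 586·3.86 = 4550.35.
Remaining total for segment 3: 6516.08 − 4550.35 = 1965.73.
Divide by its size: 1965.73 / 540 = 3.6402... → 3.64.

3.64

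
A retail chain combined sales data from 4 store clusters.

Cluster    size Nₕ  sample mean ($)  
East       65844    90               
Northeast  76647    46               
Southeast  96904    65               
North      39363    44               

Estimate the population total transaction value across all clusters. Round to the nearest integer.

17482454

East: 65844·90 = 5925960
Northeast: 76647·46 = 3525762
Southeast: 96904·65 = 6298760
North: 39363·44 = 1731972
τ̂ = Σ Nₕx̄ₕ = 17482454.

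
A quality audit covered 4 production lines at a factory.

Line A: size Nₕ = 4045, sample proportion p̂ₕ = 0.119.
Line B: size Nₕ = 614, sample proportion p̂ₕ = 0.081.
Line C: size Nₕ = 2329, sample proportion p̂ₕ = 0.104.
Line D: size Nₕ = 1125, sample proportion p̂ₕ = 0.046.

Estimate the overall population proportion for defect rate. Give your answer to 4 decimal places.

Wₕ = Nₕ/N with N = 8113: 0.4986, 0.0757, 0.2871, 0.1387.
p̂_st = 0.4986·0.119 + 0.0757·0.081 + 0.2871·0.104 + 0.1387·0.046 ≈ 0.101695... → 0.1017.

0.1017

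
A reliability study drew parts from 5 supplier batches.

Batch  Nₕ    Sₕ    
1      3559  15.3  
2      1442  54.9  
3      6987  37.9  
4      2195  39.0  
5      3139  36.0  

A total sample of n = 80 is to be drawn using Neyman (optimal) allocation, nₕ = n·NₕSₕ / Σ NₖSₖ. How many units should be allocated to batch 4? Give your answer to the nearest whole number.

11

Σ NₕSₕ = 3559·15.3 + 1442·54.9 + 6987·37.9 + 2195·39.0 + 3139·36.0 = 597034.8.
Share for 4: 85605/597034.8 = 0.14338.
n_4 = 80 × 0.14338 = 11.471... → 11.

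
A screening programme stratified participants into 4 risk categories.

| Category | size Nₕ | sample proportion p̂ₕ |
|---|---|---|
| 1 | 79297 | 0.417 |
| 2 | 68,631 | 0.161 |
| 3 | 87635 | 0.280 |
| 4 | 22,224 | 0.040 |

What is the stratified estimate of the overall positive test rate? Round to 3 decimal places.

N = 79297 + 68631 + 87635 + 22224 = 257787.
Overall proportion = Σ (Nₕ/N)·p̂ₕ.
Σ Nₕp̂ₕ = 33066.849 + 11049.591 + 24537.8 + 888.96 = 69543.2.
69543.2 / 257787 = 0.26977... → 0.270.

0.270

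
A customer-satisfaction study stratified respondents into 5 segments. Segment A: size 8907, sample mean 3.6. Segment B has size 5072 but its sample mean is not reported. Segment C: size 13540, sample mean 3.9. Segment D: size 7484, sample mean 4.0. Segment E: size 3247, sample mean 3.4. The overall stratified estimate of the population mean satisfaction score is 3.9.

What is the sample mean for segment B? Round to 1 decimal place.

4.6

N = 8907 + 5072 + 13540 + 7484 + 3247 = 38250.
Overall total = μ·N = 3.9·38250 = 149175.
Subtract the known strata: 8907·3.6 + 13540·3.9 + 7484·4.0 + 3247·3.4 = 125847.
Remaining total for segment B: 149175 − 125847 = 23328.
Divide by its size: 23328 / 5072 = 4.599... → 4.6.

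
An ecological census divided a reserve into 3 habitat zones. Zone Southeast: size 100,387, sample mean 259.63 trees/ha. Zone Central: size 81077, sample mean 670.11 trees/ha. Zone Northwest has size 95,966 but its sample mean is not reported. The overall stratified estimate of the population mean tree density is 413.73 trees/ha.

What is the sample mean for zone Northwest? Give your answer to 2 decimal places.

Σ Nₕx̄ₕ = N·μ, so 95966·x̄_Northwest = 277430·413.73 − (100387·259.63 + 81077·670.11).
= 114781113.9 − 80393985.28 = 34387128.62.
x̄_Northwest = 34387128.62 / 95966 = 358.3262... → 358.33.

358.33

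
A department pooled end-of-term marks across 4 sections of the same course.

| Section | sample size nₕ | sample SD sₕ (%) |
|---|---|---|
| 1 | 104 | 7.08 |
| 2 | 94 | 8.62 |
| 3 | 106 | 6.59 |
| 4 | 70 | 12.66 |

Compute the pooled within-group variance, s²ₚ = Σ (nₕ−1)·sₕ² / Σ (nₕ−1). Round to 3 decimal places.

74.844

1: (104−1)·7.08² = 103·50.1264 = 5163.0192
2: (94−1)·8.62² = 93·74.3044 = 6910.3092
3: (106−1)·6.59² = 105·43.4281 = 4559.9505
4: (70−1)·12.66² = 69·160.2756 = 11059.0164
Numerator = 27692.2953; denominator = Σ(nₕ−1) = 370.
s²ₚ = 27692.2953/370 = 74.84404... → 74.844.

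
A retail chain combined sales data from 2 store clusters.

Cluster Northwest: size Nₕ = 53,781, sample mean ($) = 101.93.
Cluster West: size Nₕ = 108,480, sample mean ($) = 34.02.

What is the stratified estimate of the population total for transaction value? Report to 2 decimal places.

Estimate total by summing Nₕ·x̄ₕ over strata.
53781·101.93 + 108480·34.02 = 5481897.33 + 3690489.6 = 9172386.93.

9172386.93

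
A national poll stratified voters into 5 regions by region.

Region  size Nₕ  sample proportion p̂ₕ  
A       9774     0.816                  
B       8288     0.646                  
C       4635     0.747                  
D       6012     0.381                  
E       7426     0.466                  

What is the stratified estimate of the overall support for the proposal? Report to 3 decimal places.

0.624

Wₕ = Nₕ/N with N = 36135: 0.2705, 0.2294, 0.1283, 0.1664, 0.2055.
p̂_st = 0.2705·0.816 + 0.2294·0.646 + 0.1283·0.747 + 0.1664·0.381 + 0.2055·0.466 ≈ 0.62386... → 0.624.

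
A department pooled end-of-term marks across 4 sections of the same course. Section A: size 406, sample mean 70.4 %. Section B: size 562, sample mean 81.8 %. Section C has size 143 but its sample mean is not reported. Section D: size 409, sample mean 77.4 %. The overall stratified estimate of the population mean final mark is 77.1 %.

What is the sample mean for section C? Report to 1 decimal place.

76.8

N = 406 + 562 + 143 + 409 = 1520.
Overall total = μ·N = 77.1·1520 = 117192.
Subtract the known strata: 406·70.4 + 562·81.8 + 409·77.4 = 106210.6.
Remaining total for section C: 117192 − 106210.6 = 10981.4.
Divide by its size: 10981.4 / 143 = 76.793... → 76.8.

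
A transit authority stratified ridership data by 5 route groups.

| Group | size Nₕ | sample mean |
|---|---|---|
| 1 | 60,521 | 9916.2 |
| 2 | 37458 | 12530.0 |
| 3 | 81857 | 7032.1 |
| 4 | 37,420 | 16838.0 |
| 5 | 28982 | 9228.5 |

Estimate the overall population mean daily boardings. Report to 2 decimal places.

N = 246238; weights Wₕ = Nₕ/N = (0.2458, 0.1521, 0.3324, 0.1520, 0.1177).
x̄_st = Σ Wₕ·x̄ₕ = 0.2458·9916.2 + 0.1521·12530.0 + 0.3324·7032.1 + 0.1520·16838.0 + 0.1177·9228.5 ≈ 10325.9937...
→ 10325.99.

10325.99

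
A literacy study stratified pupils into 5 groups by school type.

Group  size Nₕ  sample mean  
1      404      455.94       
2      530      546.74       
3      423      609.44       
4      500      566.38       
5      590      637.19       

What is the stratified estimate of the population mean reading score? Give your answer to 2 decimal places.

N = 404 + 530 + 423 + 500 + 590 = 2447.
Overall mean = Σ (Nₕ/N)·x̄ₕ — weight by population share, not a simple average.
Σ Nₕx̄ₕ = 404·455.94 + 530·546.74 + 423·609.44 + 500·566.38 + 590·637.19 = 184199.76 + 289772.2 + 257793.12 + 283190 + 375942.1 = 1390897.18.
Divide by N: 1390897.18 / 2447 = 568.4091... → 568.41.

568.41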